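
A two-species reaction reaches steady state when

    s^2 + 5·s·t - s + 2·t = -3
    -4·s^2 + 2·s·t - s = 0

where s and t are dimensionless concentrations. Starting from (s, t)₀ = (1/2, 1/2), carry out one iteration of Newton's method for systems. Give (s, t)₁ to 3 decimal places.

At (1/2, 1/2): F = (5.000, -1.000).
Jacobian J = [[2·s + 5·t - 1, 5·s + 2], [-8·s + 2·t - 1, 2·s]].
At the point, J = [[2.500, 4.500], [-4.000, 1.000]] (det J = 20.500).
Solving J·Δ = −F gives Δ = (-0.463, -0.854).
Then the next iterate is (s, t)₁ = (0.037, -0.354).

(0.037, -0.354)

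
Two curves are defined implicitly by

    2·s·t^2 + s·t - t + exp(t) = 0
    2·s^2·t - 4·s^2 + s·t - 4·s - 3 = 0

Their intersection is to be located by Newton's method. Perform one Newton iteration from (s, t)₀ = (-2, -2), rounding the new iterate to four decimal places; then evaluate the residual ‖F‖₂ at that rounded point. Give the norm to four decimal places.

7.1790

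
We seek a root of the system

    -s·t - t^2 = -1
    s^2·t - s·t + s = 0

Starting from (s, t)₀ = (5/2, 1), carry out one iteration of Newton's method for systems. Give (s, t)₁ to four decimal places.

At (5/2, 1): F = (-2.5000, 6.2500).
Jacobian J = [[-t, -s - 2·t], [2·s·t - t + 1, s^2 - s]].
At the point, J = [[-1.0000, -4.5000], [5.0000, 3.7500]] (det J = 18.7500).
Solving J·Δ = −F gives Δ = (-1.0000, -0.3333).
Then the next iterate is (s, t)₁ = (1.5000, 0.6667).

(1.5000, 0.6667)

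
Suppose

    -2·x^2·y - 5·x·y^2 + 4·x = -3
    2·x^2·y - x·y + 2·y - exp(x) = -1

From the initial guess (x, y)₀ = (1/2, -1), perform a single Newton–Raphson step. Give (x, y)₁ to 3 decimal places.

(-0.787, -1.381)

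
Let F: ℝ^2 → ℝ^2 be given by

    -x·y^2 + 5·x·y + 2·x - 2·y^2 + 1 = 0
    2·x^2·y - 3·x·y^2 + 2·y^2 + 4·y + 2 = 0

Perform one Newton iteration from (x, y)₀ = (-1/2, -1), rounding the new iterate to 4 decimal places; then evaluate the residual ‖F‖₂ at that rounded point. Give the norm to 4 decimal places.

0.6020

At (-1/2, -1): F = (1.0000, 1.0000).
Jacobian J = [[-y^2 + 5·y + 2, -2·x·y + 5·x - 4·y], [4·x·y - 3·y^2, 2·x^2 - 6·x·y + 4·y + 4]].
At the point, J = [[-4.0000, 0.5000], [-1.0000, -2.5000]] (det J = 10.5000).
Solving J·Δ = −F gives Δ = (0.2857, 0.2857).
Then the next iterate is (x, y)₁ = (-0.2143, -0.7143).
Re-evaluating at (-0.2143, -0.7143): F = (0.425665, 0.425665), so ‖F‖₂ = 0.6020.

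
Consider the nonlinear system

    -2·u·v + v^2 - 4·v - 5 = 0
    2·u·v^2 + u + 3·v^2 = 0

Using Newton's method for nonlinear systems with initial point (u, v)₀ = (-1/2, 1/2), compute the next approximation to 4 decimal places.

(12.0000, -8.8750)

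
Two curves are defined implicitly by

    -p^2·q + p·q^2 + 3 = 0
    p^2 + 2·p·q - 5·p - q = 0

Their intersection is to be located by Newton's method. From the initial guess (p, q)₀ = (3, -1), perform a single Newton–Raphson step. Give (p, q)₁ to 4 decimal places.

At (3, -1): F = (15.0000, -11.0000).
Jacobian J = [[-2·p·q + q^2, -p^2 + 2·p·q], [2·p + 2·q - 5, 2·p - 1]].
At the point, J = [[7.0000, -15.0000], [-1.0000, 5.0000]] (det J = 20.0000).
Solving J·Δ = −F gives Δ = (4.5000, 3.1000).
Then the next iterate is (p, q)₁ = (7.5000, 2.1000).

(7.5000, 2.1000)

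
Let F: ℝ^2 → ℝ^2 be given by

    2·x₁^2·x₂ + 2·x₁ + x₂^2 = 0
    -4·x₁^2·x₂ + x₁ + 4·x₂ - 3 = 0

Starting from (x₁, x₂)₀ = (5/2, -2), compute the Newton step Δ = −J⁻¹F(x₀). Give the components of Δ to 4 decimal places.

(0.5678, 3.0847)

At (5/2, -2): F = (-16.0000, 41.5000).
Jacobian J = [[4·x₁·x₂ + 2, 2·x₁^2 + 2·x₂], [-8·x₁·x₂ + 1, -4·x₁^2 + 4]].
At the point, J = [[-18.0000, 8.5000], [41.0000, -21.0000]] (det J = 29.5000).
Solving J·Δ = −F gives Δ = (0.5678, 3.0847).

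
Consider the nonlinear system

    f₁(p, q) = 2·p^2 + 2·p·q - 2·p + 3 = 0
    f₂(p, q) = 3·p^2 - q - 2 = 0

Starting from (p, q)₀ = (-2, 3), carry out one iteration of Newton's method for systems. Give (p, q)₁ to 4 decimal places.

(-1.4318, 3.1818)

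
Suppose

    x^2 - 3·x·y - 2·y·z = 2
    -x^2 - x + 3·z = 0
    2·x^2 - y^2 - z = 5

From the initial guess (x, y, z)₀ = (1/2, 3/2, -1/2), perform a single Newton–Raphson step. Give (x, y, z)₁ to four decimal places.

(-0.1262, -1.1117, -0.1675)

At (1/2, 3/2, -1/2): F = (-2.5000, -2.2500, -6.2500).
Jacobian J = [[2·x - 3·y, -3·x - 2·z, -2·y], [-2·x - 1, 0, 3], [4·x, -2·y, -1]].
At the point, J = [[-3.5000, -0.5000, -3.0000], [-2.0000, 0.0000, 3.0000], [2.0000, -3.0000, -1.0000]] (det J = -51.5000).
Solving J·Δ = −F gives Δ = (-0.6262, -2.6117, 0.3325).
Then the next iterate is (x, y, z)₁ = (-0.1262, -1.1117, -0.1675).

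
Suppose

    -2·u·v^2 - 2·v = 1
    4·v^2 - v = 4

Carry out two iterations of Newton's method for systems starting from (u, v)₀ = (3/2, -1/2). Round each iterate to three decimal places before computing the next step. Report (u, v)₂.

(0.167, -0.889)

At (3/2, -1/2): F = (-0.750, -2.500).
Jacobian J = [[-2·v^2, -4·u·v - 2], [0, 8·v - 1]].
At the point, J = [[-0.500, 1.000], [0.000, -5.000]] (det J = 2.500).
Solving J·Δ = −F gives Δ = (-2.500, -0.500).
Then the next iterate is (u, v)₁ = (-1.000, -1.000).
Round to (-1.000, -1.000) and repeat: F = (3.000, 1.000), J = [[-2.000, -6.000], [0.000, -9.000]].
Δ = (1.167, 0.111), so (u, v)₂ = (0.167, -0.889).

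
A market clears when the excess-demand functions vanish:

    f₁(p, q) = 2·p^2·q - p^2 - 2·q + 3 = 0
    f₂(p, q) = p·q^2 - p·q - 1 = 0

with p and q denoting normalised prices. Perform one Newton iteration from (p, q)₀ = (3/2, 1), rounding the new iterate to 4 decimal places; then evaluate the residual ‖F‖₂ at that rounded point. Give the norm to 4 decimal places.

1.1898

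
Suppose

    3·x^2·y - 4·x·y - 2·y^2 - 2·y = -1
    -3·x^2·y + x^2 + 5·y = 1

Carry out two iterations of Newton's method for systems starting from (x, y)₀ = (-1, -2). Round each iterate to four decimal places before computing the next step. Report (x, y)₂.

At (-1, -2): F = (-17.0000, -4.0000).
Jacobian J = [[6·x·y - 4·y, 3·x^2 - 4·x - 4·y - 2], [-6·x·y + 2·x, -3·x^2 + 5]].
At the point, J = [[20.0000, 13.0000], [-14.0000, 2.0000]] (det J = 222.0000).
Solving J·Δ = −F gives Δ = (-0.0811, 1.4324).
Then the next iterate is (x, y)₁ = (-1.0811, -0.5676).
Round to (-1.0811, -0.5676) and repeat: F = (-2.953863, -0.679029), J = [[5.952194, 8.101132], [-5.843994, 1.493668]].
Δ = (-0.0194, 0.3788), so (x, y)₂ = (-1.1005, -0.1888).

(-1.1005, -0.1888)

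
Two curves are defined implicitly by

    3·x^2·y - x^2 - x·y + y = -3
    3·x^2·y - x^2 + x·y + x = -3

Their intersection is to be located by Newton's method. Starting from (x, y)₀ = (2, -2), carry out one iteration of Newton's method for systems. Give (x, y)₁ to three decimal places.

(1.444, -1.222)

At (2, -2): F = (-23.000, -27.000).
Jacobian J = [[6·x·y - 2·x - y, 3·x^2 - x + 1], [6·x·y - 2·x + y + 1, 3·x^2 + x]].
At the point, J = [[-26.000, 11.000], [-29.000, 14.000]] (det J = -45.000).
Solving J·Δ = −F gives Δ = (-0.556, 0.778).
Then the next iterate is (x, y)₁ = (1.444, -1.222).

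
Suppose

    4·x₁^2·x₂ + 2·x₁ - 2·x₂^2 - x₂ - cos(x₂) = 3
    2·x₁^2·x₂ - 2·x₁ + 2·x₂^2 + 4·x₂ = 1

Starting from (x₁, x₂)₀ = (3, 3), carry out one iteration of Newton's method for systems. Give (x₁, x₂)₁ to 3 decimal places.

At (3, 3): F = (90.98999, 77.000).
Jacobian J = [[8·x₁·x₂ + 2, 4·x₁^2 - 4·x₂ + sin(x₂) - 1], [4·x₁·x₂ - 2, 2·x₁^2 + 4·x₂ + 4]].
At the point, J = [[74.000, 23.14112], [34.000, 34.000]] (det J = 1729.20192).
Solving J·Δ = −F gives Δ = (-0.759, -1.506).
Then the next iterate is (x₁, x₂)₁ = (2.241, 1.494).

(2.241, 1.494)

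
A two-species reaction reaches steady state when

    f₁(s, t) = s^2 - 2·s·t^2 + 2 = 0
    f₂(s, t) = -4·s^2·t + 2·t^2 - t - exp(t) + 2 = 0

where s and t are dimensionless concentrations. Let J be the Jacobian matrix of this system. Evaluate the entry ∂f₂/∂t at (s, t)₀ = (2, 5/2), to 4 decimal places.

∂f₂/∂t = -4·s^2 + 4·t - exp(t) - 1.
At (2, 5/2) this is -19.1825.

-19.1825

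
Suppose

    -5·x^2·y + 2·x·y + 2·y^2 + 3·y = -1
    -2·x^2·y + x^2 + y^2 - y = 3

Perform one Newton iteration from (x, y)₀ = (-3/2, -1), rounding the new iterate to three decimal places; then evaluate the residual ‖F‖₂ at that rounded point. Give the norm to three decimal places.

132.398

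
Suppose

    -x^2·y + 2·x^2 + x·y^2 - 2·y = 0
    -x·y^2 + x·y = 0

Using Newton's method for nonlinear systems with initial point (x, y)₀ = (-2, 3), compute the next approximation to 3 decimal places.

At (-2, 3): F = (-28.000, 12.000).
Jacobian J = [[-2·x·y + 4·x + y^2, -x^2 + 2·x·y - 2], [-y^2 + y, -2·x·y + x]].
At the point, J = [[13.000, -18.000], [-6.000, 10.000]] (det J = 22.000).
Solving J·Δ = −F gives Δ = (2.909, 0.545).
Then the next iterate is (x, y)₁ = (0.909, 3.545).

(0.909, 3.545)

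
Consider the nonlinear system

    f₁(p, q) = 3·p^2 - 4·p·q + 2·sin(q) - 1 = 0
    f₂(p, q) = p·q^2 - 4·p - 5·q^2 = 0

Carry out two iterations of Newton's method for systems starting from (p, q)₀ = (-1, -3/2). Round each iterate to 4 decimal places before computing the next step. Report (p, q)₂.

At (-1, -3/2): F = (-5.994990, -9.5000).
Jacobian J = [[6·p - 4·q, -4·p + 2·cos(q)], [q^2 - 4, 2·p·q - 10·q]].
At the point, J = [[0.0000, 4.141474], [-1.7500, 18.0000]] (det J = 7.247580).
Solving J·Δ = −F gives Δ = (9.4605, 1.4475).
Then the next iterate is (p, q)₁ = (8.4605, -0.0525).
Round to (8.4605, -0.0525) and repeat: F = (215.411934, -33.832462), J = [[50.9730, -31.844756], [-3.997244, -0.363352]].
Δ = (-7.9256, -5.9219), so (p, q)₂ = (0.5349, -5.9744).

(0.5349, -5.9744)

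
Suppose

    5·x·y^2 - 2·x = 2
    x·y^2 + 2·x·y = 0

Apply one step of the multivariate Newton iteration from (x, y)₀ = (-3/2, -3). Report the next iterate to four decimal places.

(0.0976, -3.0488)

At (-3/2, -3): F = (-66.5000, -4.5000).
Jacobian J = [[5·y^2 - 2, 10·x·y], [y^2 + 2·y, 2·x·y + 2·x]].
At the point, J = [[43.0000, 45.0000], [3.0000, 6.0000]] (det J = 123.0000).
Solving J·Δ = −F gives Δ = (1.5976, -0.0488).
Then the next iterate is (x, y)₁ = (0.0976, -3.0488).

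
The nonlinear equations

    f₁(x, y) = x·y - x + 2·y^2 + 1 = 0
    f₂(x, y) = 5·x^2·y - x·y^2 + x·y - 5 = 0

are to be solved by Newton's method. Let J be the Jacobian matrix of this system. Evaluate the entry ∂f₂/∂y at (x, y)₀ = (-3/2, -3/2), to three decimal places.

∂f₂/∂y = 5·x^2 - 2·x·y + x.
At (-3/2, -3/2) this is 5.250.

5.250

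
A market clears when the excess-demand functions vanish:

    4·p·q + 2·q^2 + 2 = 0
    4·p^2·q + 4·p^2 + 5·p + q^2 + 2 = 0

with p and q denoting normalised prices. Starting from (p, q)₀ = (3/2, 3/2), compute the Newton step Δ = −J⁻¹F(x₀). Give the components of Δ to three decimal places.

(-0.647, -0.968)

At (3/2, 3/2): F = (15.500, 34.250).
Jacobian J = [[4·q, 4·p + 4·q], [8·p·q + 8·p + 5, 4·p^2 + 2·q]].
At the point, J = [[6.000, 12.000], [35.000, 12.000]] (det J = -348.000).
Solving J·Δ = −F gives Δ = (-0.647, -0.968).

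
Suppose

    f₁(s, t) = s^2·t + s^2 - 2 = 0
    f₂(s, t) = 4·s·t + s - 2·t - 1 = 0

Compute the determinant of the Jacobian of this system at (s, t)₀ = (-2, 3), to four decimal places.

108.0000

J = [[2·s·t + 2·s, s^2], [4·t + 1, 4·s - 2]].
At the point, J = [[-16.0000, 4.0000], [13.0000, -10.0000]].
det J = 108.0000.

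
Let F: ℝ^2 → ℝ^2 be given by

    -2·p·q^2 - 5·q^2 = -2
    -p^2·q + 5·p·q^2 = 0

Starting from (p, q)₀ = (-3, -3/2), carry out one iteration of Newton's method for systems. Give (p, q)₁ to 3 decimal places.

(-2.406, -0.975)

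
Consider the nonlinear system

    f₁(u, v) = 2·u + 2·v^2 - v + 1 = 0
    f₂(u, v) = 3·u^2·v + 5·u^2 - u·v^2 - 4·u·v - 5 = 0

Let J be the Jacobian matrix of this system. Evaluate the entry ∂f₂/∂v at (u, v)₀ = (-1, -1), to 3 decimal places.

∂f₂/∂v = 3·u^2 - 2·u·v - 4·u.
At (-1, -1) this is 5.000.

5.000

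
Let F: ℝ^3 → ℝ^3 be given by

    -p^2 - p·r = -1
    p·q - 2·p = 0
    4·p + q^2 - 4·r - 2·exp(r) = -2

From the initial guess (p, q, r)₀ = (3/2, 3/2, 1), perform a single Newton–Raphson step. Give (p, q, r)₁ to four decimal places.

(0.8498, 1.7833, 0.9006)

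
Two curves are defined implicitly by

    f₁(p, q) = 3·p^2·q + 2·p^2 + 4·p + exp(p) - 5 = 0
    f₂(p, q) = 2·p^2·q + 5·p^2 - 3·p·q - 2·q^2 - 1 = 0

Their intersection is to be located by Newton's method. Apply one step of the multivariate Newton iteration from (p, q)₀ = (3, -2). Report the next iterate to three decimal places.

(1.023, -1.664)

At (3, -2): F = (-8.91446, 18.000).
Jacobian J = [[6·p·q + 4·p + exp(p) + 4, 3·p^2], [4·p·q + 10·p - 3·q, 2·p^2 - 3·p - 4·q]].
At the point, J = [[0.08554, 27.000], [12.000, 17.000]] (det J = -322.54587).
Solving J·Δ = −F gives Δ = (-1.977, 0.336).
Then the next iterate is (p, q)₁ = (1.023, -1.664).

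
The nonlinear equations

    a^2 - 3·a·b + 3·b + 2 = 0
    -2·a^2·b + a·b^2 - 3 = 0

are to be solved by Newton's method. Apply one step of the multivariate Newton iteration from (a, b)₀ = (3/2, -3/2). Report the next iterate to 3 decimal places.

(0.556, -1.889)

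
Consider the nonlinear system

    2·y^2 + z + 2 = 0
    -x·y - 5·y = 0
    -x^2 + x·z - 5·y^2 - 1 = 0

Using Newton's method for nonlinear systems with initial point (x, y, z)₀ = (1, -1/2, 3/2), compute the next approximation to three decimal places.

(28.000, 2.250, 3.000)

At (1, -1/2, 3/2): F = (4.000, 3.000, -1.750).
Jacobian J = [[0, 4·y, 1], [-y, -x - 5, 0], [-2·x + z, -10·y, x]].
At the point, J = [[0.000, -2.000, 1.000], [0.500, -6.000, 0.000], [-0.500, 5.000, 1.000]] (det J = 0.500).
Solving J·Δ = −F gives Δ = (27.000, 2.750, 1.500).
Then the next iterate is (x, y, z)₁ = (28.000, 2.250, 3.000).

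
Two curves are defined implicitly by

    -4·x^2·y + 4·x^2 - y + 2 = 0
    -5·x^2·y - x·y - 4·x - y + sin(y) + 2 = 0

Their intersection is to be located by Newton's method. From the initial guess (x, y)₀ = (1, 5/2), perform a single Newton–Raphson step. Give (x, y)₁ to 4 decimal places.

At (1, 5/2): F = (-6.5000, -18.901528).
Jacobian J = [[-8·x·y + 8·x, -4·x^2 - 1], [-10·x·y - y - 4, -5·x^2 - x + cos(y) - 1]].
At the point, J = [[-12.0000, -5.0000], [-31.5000, -7.801144]] (det J = -63.886277).
Solving J·Δ = −F gives Δ = (-0.6856, 0.3454).
Then the next iterate is (x, y)₁ = (0.3144, 2.8454).

(0.3144, 2.8454)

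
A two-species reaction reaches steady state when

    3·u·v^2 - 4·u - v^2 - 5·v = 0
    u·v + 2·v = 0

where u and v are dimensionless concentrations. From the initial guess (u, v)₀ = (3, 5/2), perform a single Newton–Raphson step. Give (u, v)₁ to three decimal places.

At (3, 5/2): F = (25.500, 12.500).
Jacobian J = [[3·v^2 - 4, 6·u·v - 2·v - 5], [v, u + 2]].
At the point, J = [[14.750, 35.000], [2.500, 5.000]] (det J = -13.750).
Solving J·Δ = −F gives Δ = (-22.545, 8.773).
Then the next iterate is (u, v)₁ = (-19.545, 11.273).

(-19.545, 11.273)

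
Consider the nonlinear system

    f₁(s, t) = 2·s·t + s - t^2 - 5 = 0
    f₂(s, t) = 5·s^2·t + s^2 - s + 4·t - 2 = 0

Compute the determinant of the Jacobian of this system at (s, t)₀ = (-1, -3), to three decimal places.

J = [[2·t + 1, 2·s - 2·t], [10·s·t + 2·s - 1, 5·s^2 + 4]].
At the point, J = [[-5.000, 4.000], [27.000, 9.000]].
det J = -153.000.

-153.000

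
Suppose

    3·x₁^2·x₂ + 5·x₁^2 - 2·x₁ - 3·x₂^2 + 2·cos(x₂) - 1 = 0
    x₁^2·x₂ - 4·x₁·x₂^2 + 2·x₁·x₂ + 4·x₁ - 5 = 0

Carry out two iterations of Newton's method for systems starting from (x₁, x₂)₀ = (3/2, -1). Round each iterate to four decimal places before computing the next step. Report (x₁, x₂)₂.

(-2.5738, 0.3618)

At (3/2, -1): F = (-1.419395, -10.2500).
Jacobian J = [[6·x₁·x₂ + 10·x₁ - 2, 3·x₁^2 - 6·x₂ - 2·sin(x₂)], [2·x₁·x₂ - 4·x₂^2 + 2·x₂ + 4, x₁^2 - 8·x₁·x₂ + 2·x₁]].
At the point, J = [[4.0000, 14.432942], [-5.0000, 17.2500]] (det J = 141.164710).
Solving J·Δ = −F gives Δ = (-0.8745, 0.3407).
Then the next iterate is (x₁, x₂)₁ = (0.6255, -0.6593).
Round to (0.6255, -0.6593) and repeat: F = (-0.791790, -4.668296), J = [[1.780647, 6.354678], [0.117910, 4.941387]].
Δ = (-3.1993, 1.0211), so (x₁, x₂)₂ = (-2.5738, 0.3618).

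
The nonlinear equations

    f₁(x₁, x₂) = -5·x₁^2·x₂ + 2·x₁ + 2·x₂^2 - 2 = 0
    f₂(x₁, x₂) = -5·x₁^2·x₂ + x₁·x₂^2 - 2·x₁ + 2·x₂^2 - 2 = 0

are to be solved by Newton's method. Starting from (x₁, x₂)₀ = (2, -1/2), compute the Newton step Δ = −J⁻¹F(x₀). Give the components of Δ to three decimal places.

(-1.784, -0.405)

At (2, -1/2): F = (12.500, 5.000).
Jacobian J = [[-10·x₁·x₂ + 2, -5·x₁^2 + 4·x₂], [-10·x₁·x₂ + x₂^2 - 2, -5·x₁^2 + 2·x₁·x₂ + 4·x₂]].
At the point, J = [[12.000, -22.000], [8.250, -24.000]] (det J = -106.500).
Solving J·Δ = −F gives Δ = (-1.784, -0.405).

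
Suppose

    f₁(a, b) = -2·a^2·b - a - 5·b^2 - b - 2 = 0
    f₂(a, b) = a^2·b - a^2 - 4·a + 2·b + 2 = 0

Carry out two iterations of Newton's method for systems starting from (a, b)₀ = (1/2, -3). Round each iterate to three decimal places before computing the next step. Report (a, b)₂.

At (1/2, -3): F = (-43.000, -7.000).
Jacobian J = [[-4·a·b - 1, -2·a^2 - 10·b - 1], [2·a·b - 2·a - 4, a^2 + 2]].
At the point, J = [[5.000, 28.500], [-8.000, 2.250]] (det J = 239.250).
Solving J·Δ = −F gives Δ = (-0.429, 1.584).
Then the next iterate is (a, b)₁ = (0.071, -1.416).
Round to (0.071, -1.416) and repeat: F = (-10.66600, -1.12818), J = [[-0.59786, 13.14992], [-4.34307, 2.00504]].
Δ = (0.117, 0.816), so (a, b)₂ = (0.188, -0.600).

(0.188, -0.600)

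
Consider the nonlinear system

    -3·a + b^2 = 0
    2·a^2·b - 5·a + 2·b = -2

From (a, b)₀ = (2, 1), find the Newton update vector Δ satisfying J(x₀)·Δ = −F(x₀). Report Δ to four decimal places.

(-1.5000, 0.2500)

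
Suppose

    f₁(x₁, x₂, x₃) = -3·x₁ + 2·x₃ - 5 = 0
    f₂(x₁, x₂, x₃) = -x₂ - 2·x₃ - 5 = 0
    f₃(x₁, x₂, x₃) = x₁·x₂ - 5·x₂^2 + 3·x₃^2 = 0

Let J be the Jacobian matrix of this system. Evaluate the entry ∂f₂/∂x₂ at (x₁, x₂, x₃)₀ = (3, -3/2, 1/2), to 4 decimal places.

∂f₂/∂x₂ = -1.
At (3, -3/2, 1/2) this is -1.0000.

-1.0000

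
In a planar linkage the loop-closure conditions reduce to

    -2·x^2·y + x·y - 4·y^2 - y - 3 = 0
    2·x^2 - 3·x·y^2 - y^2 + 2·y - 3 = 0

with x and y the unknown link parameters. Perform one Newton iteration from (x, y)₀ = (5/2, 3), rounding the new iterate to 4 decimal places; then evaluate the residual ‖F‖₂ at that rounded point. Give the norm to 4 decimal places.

32.1037

At (5/2, 3): F = (-72.0000, -61.0000).
Jacobian J = [[-4·x·y + y, -2·x^2 + x - 8·y - 1], [4·x - 3·y^2, -6·x·y - 2·y + 2]].
At the point, J = [[-27.0000, -35.0000], [-17.0000, -49.0000]] (det J = 728.0000).
Solving J·Δ = −F gives Δ = (-1.9135, -0.5810).
Then the next iterate is (x, y)₁ = (0.5865, 2.4190).
Re-evaluating at (0.5865, 2.4190): F = (-29.070687, -13.621418), so ‖F‖₂ = 32.1037.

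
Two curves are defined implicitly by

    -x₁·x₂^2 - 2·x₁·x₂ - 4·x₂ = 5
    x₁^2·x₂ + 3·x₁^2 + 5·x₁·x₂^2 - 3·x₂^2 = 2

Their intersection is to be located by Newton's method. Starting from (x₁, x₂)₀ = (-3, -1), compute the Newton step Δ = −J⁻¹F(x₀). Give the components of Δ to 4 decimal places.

(11.0588, 1.7647)

At (-3, -1): F = (-4.0000, -2.0000).
Jacobian J = [[-x₂^2 - 2·x₂, -2·x₁·x₂ - 2·x₁ - 4], [2·x₁·x₂ + 6·x₁ + 5·x₂^2, x₁^2 + 10·x₁·x₂ - 6·x₂]].
At the point, J = [[1.0000, -4.0000], [-7.0000, 45.0000]] (det J = 17.0000).
Solving J·Δ = −F gives Δ = (11.0588, 1.7647).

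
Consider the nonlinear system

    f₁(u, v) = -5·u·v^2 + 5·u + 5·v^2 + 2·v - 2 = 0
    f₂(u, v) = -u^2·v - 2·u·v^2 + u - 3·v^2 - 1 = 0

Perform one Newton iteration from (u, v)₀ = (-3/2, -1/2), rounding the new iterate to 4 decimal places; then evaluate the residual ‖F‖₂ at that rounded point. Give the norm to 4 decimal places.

4.8688

At (-3/2, -1/2): F = (-7.3750, -1.3750).
Jacobian J = [[-5·v^2 + 5, -10·u·v + 10·v + 2], [-2·u·v - 2·v^2 + 1, -u^2 - 4·u·v - 6·v]].
At the point, J = [[3.7500, -10.5000], [-1.0000, -2.2500]] (det J = -18.9375).
Solving J·Δ = −F gives Δ = (0.1139, -0.6617).
Then the next iterate is (u, v)₁ = (-1.3861, -1.1617).
Re-evaluating at (-1.3861, -1.1617): F = (4.846869, -0.461584), so ‖F‖₂ = 4.8688.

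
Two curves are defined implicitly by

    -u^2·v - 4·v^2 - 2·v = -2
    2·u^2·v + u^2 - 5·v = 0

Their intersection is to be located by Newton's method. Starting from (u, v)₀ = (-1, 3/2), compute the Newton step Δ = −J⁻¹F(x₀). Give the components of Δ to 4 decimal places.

(-0.1395, -0.7946)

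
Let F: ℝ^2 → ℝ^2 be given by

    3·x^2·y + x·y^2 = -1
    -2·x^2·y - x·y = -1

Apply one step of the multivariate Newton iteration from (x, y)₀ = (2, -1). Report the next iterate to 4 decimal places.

At (2, -1): F = (-9.0000, 11.0000).
Jacobian J = [[6·x·y + y^2, 3·x^2 + 2·x·y], [-4·x·y - y, -2·x^2 - x]].
At the point, J = [[-11.0000, 8.0000], [9.0000, -10.0000]] (det J = 38.0000).
Solving J·Δ = −F gives Δ = (-0.0526, 1.0526).
Then the next iterate is (x, y)₁ = (1.9474, 0.0526).

(1.9474, 0.0526)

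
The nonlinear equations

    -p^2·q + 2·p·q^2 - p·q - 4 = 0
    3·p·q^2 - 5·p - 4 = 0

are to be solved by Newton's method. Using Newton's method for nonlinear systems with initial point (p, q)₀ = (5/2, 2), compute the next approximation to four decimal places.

(1.5094, 1.7811)

At (5/2, 2): F = (-1.5000, 13.5000).
Jacobian J = [[-2·p·q + 2·q^2 - q, -p^2 + 4·p·q - p], [3·q^2 - 5, 6·p·q]].
At the point, J = [[-4.0000, 11.2500], [7.0000, 30.0000]] (det J = -198.7500).
Solving J·Δ = −F gives Δ = (-0.9906, -0.2189).
Then the next iterate is (p, q)₁ = (1.5094, 1.7811).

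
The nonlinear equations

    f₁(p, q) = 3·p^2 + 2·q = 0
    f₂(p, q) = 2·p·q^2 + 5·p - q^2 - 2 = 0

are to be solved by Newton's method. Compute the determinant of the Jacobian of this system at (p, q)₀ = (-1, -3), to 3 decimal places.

J = [[6·p, 2], [2·q^2 + 5, 4·p·q - 2·q]].
At the point, J = [[-6.000, 2.000], [23.000, 18.000]].
det J = -154.000.

-154.000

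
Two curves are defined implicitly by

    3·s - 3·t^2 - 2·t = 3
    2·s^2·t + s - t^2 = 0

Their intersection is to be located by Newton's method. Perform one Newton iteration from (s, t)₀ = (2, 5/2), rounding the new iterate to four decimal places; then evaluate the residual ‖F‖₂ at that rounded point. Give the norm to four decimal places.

7.1834

At (2, 5/2): F = (-20.7500, 15.7500).
Jacobian J = [[3, -6·t - 2], [4·s·t + 1, 2·s^2 - 2·t]].
At the point, J = [[3.0000, -17.0000], [21.0000, 3.0000]] (det J = 366.0000).
Solving J·Δ = −F gives Δ = (-0.5615, -1.3197).
Then the next iterate is (s, t)₁ = (1.4385, 1.1803).
Re-evaluating at (1.4385, 1.1803): F = (-5.224424, 4.930140), so ‖F‖₂ = 7.1834.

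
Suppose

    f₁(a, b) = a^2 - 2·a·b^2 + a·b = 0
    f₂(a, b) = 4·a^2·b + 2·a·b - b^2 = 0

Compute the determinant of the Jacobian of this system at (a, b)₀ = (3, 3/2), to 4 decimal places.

702.0000

J = [[2·a - 2·b^2 + b, -4·a·b + a], [8·a·b + 2·b, 4·a^2 + 2·a - 2·b]].
At the point, J = [[3.0000, -15.0000], [39.0000, 39.0000]].
det J = 702.0000.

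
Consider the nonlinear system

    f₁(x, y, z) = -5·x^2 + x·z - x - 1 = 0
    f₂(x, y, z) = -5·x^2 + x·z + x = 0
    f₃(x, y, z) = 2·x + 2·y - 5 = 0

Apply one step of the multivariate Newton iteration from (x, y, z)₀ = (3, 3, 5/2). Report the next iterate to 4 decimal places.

(-0.5000, 3.0000, -16.9167)

At (3, 3, 5/2): F = (-41.5000, -34.5000, 7.0000).
Jacobian J = [[-10·x + z - 1, 0, x], [-10·x + z + 1, 0, x], [2, 2, 0]].
At the point, J = [[-28.5000, 0.0000, 3.0000], [-26.5000, 0.0000, 3.0000], [2.0000, 2.0000, 0.0000]] (det J = 12.0000).
Solving J·Δ = −F gives Δ = (-3.5000, 0.0000, -19.4167).
Then the next iterate is (x, y, z)₁ = (-0.5000, 3.0000, -16.9167).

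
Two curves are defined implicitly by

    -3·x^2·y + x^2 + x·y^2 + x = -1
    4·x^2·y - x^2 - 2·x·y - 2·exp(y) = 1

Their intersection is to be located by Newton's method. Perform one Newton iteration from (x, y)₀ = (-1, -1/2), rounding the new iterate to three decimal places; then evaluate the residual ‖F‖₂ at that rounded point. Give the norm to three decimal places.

At (-1, -1/2): F = (2.250, -6.21306).
Jacobian J = [[-6·x·y + 2·x + y^2 + 1, -3·x^2 + 2·x·y], [8·x·y - 2·x - 2·y, 4·x^2 - 2·x - 2·exp(y)]].
At the point, J = [[-3.750, -2.000], [7.000, 4.78694]] (det J = -3.95102).
Solving J·Δ = −F gives Δ = (-0.419, 1.911).
Then the next iterate is (x, y)₁ = (-1.419, 1.411).
Re-evaluating at (-1.419, 1.411): F = (-9.75396, 4.15529), so ‖F‖₂ = 10.602.

10.602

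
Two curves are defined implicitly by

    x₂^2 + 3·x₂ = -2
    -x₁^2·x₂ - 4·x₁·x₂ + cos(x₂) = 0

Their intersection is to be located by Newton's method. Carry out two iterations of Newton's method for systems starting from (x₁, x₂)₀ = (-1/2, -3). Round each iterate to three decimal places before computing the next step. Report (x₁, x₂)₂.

(0.059, -2.067)

At (-1/2, -3): F = (2.000, -6.23999).
Jacobian J = [[0, 2·x₂ + 3], [-2·x₁·x₂ - 4·x₂, -x₁^2 - 4·x₁ - sin(x₂)]].
At the point, J = [[0.000, -3.000], [9.000, 1.89112]] (det J = 27.000).
Solving J·Δ = −F gives Δ = (0.553, 0.667).
Then the next iterate is (x₁, x₂)₁ = (0.053, -2.333).
Round to (0.053, -2.333) and repeat: F = (0.44389, -0.18937), J = [[0.000, -1.666], [9.57930, 0.50851]].
Δ = (0.006, 0.266), so (x₁, x₂)₂ = (0.059, -2.067).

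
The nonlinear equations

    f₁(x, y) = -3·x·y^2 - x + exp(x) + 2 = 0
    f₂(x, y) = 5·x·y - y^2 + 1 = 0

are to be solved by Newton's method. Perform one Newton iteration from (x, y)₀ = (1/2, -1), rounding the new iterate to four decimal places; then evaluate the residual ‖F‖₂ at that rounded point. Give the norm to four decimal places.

162.7877

At (1/2, -1): F = (1.648721, -2.5000).
Jacobian J = [[-3·y^2 + exp(x) - 1, -6·x·y], [5·y, 5·x - 2·y]].
At the point, J = [[-2.351279, 3.0000], [-5.0000, 4.5000]] (det J = 4.419246).
Solving J·Δ = −F gives Δ = (-3.3760, -3.1955).
Then the next iterate is (x, y)₁ = (-2.8760, -4.1955).
Re-evaluating at (-2.8760, -4.1955): F = (156.804316, 43.729070), so ‖F‖₂ = 162.7877.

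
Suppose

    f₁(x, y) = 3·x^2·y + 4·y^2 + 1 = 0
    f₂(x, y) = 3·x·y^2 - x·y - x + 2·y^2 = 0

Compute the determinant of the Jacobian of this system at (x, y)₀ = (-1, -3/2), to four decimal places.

J = [[6·x·y, 3·x^2 + 8·y], [3·y^2 - y - 1, 6·x·y - x + 4·y]].
At the point, J = [[9.0000, -9.0000], [7.2500, 4.0000]].
det J = 101.2500.

101.2500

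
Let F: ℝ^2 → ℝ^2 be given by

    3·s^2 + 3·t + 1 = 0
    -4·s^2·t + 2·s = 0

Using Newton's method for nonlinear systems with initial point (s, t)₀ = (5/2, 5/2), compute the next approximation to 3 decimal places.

(0.298, 4.429)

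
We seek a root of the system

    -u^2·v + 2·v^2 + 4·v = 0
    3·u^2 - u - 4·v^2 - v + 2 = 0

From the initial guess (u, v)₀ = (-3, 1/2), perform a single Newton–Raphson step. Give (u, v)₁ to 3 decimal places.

(-1.590, 1.243)

At (-3, 1/2): F = (-2.000, 30.500).
Jacobian J = [[-2·u·v, -u^2 + 4·v + 4], [6·u - 1, -8·v - 1]].
At the point, J = [[3.000, -3.000], [-19.000, -5.000]] (det J = -72.000).
Solving J·Δ = −F gives Δ = (1.410, 0.743).
Then the next iterate is (u, v)₁ = (-1.590, 1.243).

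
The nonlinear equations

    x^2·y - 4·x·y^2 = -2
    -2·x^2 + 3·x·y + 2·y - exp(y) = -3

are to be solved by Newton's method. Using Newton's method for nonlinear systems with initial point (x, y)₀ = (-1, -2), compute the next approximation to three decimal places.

At (-1, -2): F = (16.000, 2.86466).
Jacobian J = [[2·x·y - 4·y^2, x^2 - 8·x·y], [-4·x + 3·y, 3·x - exp(y) + 2]].
At the point, J = [[-12.000, -15.000], [-2.000, -1.13534]] (det J = -16.37598).
Solving J·Δ = −F gives Δ = (1.515, -0.145).
Then the next iterate is (x, y)₁ = (0.515, -2.145).

(0.515, -2.145)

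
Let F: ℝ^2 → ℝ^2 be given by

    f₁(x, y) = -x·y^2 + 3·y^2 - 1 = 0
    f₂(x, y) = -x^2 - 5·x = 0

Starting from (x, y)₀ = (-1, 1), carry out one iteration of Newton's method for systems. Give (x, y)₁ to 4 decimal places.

(0.3333, 0.7917)

At (-1, 1): F = (3.0000, 4.0000).
Jacobian J = [[-y^2, -2·x·y + 6·y], [-2·x - 5, 0]].
At the point, J = [[-1.0000, 8.0000], [-3.0000, 0.0000]] (det J = 24.0000).
Solving J·Δ = −F gives Δ = (1.3333, -0.2083).
Then the next iterate is (x, y)₁ = (0.3333, 0.7917).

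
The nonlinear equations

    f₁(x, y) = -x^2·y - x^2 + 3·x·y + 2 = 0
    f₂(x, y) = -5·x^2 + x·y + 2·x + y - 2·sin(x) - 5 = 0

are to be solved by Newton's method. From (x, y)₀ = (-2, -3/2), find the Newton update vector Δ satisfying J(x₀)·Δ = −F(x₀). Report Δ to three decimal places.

(1.227, 0.502)

At (-2, -3/2): F = (13.000, -25.68141).
Jacobian J = [[-2·x·y - 2·x + 3·y, -x^2 + 3·x], [-10·x + y - 2·cos(x) + 2, x + 1]].
At the point, J = [[-6.500, -10.000], [21.33229, -1.000]] (det J = 219.82294).
Solving J·Δ = −F gives Δ = (1.227, 0.502).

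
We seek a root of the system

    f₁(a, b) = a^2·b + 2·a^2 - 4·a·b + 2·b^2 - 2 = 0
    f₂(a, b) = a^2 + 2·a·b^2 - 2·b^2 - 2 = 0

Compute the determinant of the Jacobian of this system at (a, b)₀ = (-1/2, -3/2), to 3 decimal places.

J = [[2·a·b + 4·a - 4·b, a^2 - 4·a + 4·b], [2·a + 2·b^2, 4·a·b - 4·b]].
At the point, J = [[5.500, -3.750], [3.500, 9.000]].
det J = 62.625.

62.625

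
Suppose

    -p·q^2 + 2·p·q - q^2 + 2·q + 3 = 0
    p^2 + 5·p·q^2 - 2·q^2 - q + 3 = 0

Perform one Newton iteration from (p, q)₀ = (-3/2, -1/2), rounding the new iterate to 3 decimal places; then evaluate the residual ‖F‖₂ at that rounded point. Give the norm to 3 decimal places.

At (-3/2, -1/2): F = (3.625, 3.375).
Jacobian J = [[-q^2 + 2·q, -2·p·q + 2·p - 2·q + 2], [2·p + 5·q^2, 10·p·q - 4·q - 1]].
At the point, J = [[-1.250, -1.500], [-1.750, 8.500]] (det J = -13.250).
Solving J·Δ = −F gives Δ = (2.708, 0.160).
Then the next iterate is (p, q)₁ = (1.208, -0.340).
Re-evaluating at (1.208, -0.340): F = (1.24332, 5.26629), so ‖F‖₂ = 5.411.

5.411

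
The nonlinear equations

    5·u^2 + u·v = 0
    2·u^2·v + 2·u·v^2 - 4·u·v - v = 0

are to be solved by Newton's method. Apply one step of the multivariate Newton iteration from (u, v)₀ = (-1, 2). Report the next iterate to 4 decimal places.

At (-1, 2): F = (3.0000, 2.0000).
Jacobian J = [[10·u + v, u], [4·u·v + 2·v^2 - 4·v, 2·u^2 + 4·u·v - 4·u - 1]].
At the point, J = [[-8.0000, -1.0000], [-8.0000, -3.0000]] (det J = 16.0000).
Solving J·Δ = −F gives Δ = (0.4375, -0.5000).
Then the next iterate is (u, v)₁ = (-0.5625, 1.5000).

(-0.5625, 1.5000)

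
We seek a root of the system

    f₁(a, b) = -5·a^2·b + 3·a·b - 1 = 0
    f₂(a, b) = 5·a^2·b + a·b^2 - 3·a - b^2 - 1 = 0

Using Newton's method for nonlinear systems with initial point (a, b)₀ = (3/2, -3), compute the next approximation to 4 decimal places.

(3.7444, 11.8222)

At (3/2, -3): F = (19.2500, -34.7500).
Jacobian J = [[-10·a·b + 3·b, -5·a^2 + 3·a], [10·a·b + b^2 - 3, 5·a^2 + 2·a·b - 2·b]].
At the point, J = [[36.0000, -6.7500], [-39.0000, 8.2500]] (det J = 33.7500).
Solving J·Δ = −F gives Δ = (2.2444, 14.8222).
Then the next iterate is (a, b)₁ = (3.7444, 11.8222).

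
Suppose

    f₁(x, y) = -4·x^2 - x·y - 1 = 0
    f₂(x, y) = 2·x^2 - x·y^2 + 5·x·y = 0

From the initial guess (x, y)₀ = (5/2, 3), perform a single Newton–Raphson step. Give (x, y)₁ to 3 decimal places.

At (5/2, 3): F = (-33.500, 27.500).
Jacobian J = [[-8·x - y, -x], [4·x - y^2 + 5·y, -2·x·y + 5·x]].
At the point, J = [[-23.000, -2.500], [16.000, -2.500]] (det J = 97.500).
Solving J·Δ = −F gives Δ = (-1.564, 0.990).
Then the next iterate is (x, y)₁ = (0.936, 3.990).

(0.936, 3.990)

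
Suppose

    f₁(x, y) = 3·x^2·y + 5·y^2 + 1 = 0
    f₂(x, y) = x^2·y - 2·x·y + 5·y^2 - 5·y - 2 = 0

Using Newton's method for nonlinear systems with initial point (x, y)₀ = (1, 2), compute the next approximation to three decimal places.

At (1, 2): F = (27.000, 6.000).
Jacobian J = [[6·x·y, 3·x^2 + 10·y], [2·x·y - 2·y, x^2 - 2·x + 10·y - 5]].
At the point, J = [[12.000, 23.000], [0.000, 14.000]] (det J = 168.000).
Solving J·Δ = −F gives Δ = (-1.429, -0.429).
Then the next iterate is (x, y)₁ = (-0.429, 1.571).

(-0.429, 1.571)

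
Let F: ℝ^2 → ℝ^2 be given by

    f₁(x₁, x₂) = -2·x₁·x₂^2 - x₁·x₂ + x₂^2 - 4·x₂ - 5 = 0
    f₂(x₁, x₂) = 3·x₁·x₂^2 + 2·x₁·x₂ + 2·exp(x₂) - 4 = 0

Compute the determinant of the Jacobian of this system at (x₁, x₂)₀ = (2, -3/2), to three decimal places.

29.411

J = [[-2·x₂^2 - x₂, -4·x₁·x₂ - x₁ + 2·x₂ - 4], [3·x₂^2 + 2·x₂, 6·x₁·x₂ + 2·x₁ + 2·exp(x₂)]].
At the point, J = [[-3.000, 3.000], [3.750, -13.55374]].
det J = 29.411.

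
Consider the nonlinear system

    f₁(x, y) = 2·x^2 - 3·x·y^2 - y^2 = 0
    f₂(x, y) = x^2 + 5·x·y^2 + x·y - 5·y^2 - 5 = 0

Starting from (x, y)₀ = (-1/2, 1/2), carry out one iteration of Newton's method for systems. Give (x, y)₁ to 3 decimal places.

(-0.428, -0.353)

At (-1/2, 1/2): F = (0.625, -6.875).
Jacobian J = [[4·x - 3·y^2, -6·x·y - 2·y], [2·x + 5·y^2 + y, 10·x·y + x - 10·y]].
At the point, J = [[-2.750, 0.500], [0.750, -8.000]] (det J = 21.625).
Solving J·Δ = −F gives Δ = (0.072, -0.853).
Then the next iterate is (x, y)₁ = (-0.428, -0.353).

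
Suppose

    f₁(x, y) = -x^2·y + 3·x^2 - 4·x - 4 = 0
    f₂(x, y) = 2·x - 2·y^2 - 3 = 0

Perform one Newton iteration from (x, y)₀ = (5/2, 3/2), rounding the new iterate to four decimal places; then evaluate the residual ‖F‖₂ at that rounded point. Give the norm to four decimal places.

At (5/2, 3/2): F = (-4.6250, -2.5000).
Jacobian J = [[-2·x·y + 6·x - 4, -x^2], [2, -4·y]].
At the point, J = [[3.5000, -6.2500], [2.0000, -6.0000]] (det J = -8.5000).
Solving J·Δ = −F gives Δ = (1.4265, 0.0588).
Then the next iterate is (x, y)₁ = (3.9265, 1.5588).
Re-evaluating at (3.9265, 1.5588): F = (2.513560, -0.006715), so ‖F‖₂ = 2.5136.

2.5136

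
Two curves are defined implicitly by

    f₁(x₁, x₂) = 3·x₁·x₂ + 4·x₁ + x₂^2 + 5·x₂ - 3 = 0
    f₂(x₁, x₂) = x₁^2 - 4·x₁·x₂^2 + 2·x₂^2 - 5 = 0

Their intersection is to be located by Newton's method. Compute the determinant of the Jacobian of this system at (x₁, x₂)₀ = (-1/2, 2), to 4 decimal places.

287.5000

J = [[3·x₂ + 4, 3·x₁ + 2·x₂ + 5], [2·x₁ - 4·x₂^2, -8·x₁·x₂ + 4·x₂]].
At the point, J = [[10.0000, 7.5000], [-17.0000, 16.0000]].
det J = 287.5000.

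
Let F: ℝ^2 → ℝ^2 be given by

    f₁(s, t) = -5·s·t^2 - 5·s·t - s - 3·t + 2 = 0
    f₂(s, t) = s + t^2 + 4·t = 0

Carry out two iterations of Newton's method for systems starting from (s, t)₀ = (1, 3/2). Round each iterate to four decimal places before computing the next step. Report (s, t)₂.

At (1, 3/2): F = (-22.2500, 9.2500).
Jacobian J = [[-5·t^2 - 5·t - 1, -10·s·t - 5·s - 3], [1, 2·t + 4]].
At the point, J = [[-19.7500, -23.0000], [1.0000, 7.0000]] (det J = -115.2500).
Solving J·Δ = −F gives Δ = (0.4946, -1.3921).
Then the next iterate is (s, t)₁ = (1.4946, 0.1079).
Round to (1.4946, 0.1079) and repeat: F = (-0.711640, 1.937842), J = [[-1.597712, -12.085673], [1.0000, 4.2158]].
Δ = (-3.8168, 0.4457), so (s, t)₂ = (-2.3222, 0.5536).

(-2.3222, 0.5536)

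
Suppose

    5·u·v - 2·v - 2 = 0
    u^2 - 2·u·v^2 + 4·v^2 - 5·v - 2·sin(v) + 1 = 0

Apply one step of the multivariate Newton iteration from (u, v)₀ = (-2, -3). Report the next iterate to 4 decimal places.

At (-2, -3): F = (34.0000, 92.282240).
Jacobian J = [[5·v, 5·u - 2], [2·u - 2·v^2, -4·u·v + 8·v - 2·cos(v) - 5]].
At the point, J = [[-15.0000, -12.0000], [-22.0000, -51.020015]] (det J = 501.300225).
Solving J·Δ = −F gives Δ = (1.2513, 1.2692).
Then the next iterate is (u, v)₁ = (-0.7487, -1.7308).

(-0.7487, -1.7308)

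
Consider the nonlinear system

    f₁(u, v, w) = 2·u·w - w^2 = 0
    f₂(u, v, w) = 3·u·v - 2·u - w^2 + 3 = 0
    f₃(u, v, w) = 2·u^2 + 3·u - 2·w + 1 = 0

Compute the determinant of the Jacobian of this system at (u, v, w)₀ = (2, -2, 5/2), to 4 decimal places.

6.0000

J = [[2·w, 0, 2·u - 2·w], [3·v - 2, 3·u, -2·w], [4·u + 3, 0, -2]].
At the point, J = [[5.0000, 0.0000, -1.0000], [-8.0000, 6.0000, -5.0000], [11.0000, 0.0000, -2.0000]].
det J = 6.0000.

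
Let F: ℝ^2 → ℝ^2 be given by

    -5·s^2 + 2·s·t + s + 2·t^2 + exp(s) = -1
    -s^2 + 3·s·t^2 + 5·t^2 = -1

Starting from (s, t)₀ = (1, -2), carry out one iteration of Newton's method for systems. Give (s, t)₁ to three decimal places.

At (1, -2): F = (3.71828, 32.000).
Jacobian J = [[-10·s + 2·t + exp(s) + 1, 2·s + 4·t], [-2·s + 3·t^2, 6·s·t + 10·t]].
At the point, J = [[-10.28172, -6.000], [10.000, -32.000]] (det J = 389.01498).
Solving J·Δ = −F gives Δ = (-0.188, 0.941).
Then the next iterate is (s, t)₁ = (0.812, -1.059).

(0.812, -1.059)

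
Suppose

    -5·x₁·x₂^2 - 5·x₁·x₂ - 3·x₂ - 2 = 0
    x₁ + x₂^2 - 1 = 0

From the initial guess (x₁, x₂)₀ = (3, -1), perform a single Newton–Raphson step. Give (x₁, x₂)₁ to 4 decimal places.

At (3, -1): F = (1.0000, 3.0000).
Jacobian J = [[-5·x₂^2 - 5·x₂, -10·x₁·x₂ - 5·x₁ - 3], [1, 2·x₂]].
At the point, J = [[0.0000, 12.0000], [1.0000, -2.0000]] (det J = -12.0000).
Solving J·Δ = −F gives Δ = (-3.1667, -0.0833).
Then the next iterate is (x₁, x₂)₁ = (-0.1667, -1.0833).

(-0.1667, -1.0833)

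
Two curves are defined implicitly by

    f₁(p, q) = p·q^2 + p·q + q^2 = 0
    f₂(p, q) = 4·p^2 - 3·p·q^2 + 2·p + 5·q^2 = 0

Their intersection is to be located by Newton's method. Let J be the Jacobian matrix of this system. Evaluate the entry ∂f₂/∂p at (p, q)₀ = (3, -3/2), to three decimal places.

∂f₂/∂p = 8·p - 3·q^2 + 2.
At (3, -3/2) this is 19.250.

19.250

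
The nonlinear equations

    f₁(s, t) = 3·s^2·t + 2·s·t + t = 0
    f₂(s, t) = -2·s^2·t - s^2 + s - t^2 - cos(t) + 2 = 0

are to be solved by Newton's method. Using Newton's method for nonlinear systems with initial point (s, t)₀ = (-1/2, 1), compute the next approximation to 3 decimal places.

At (-1/2, 1): F = (0.750, -0.79030).
Jacobian J = [[6·s·t + 2·t, 3·s^2 + 2·s + 1], [-4·s·t - 2·s + 1, -2·s^2 - 2·t + sin(t)]].
At the point, J = [[-1.000, 0.750], [4.000, -1.65853]] (det J = -1.34147).
Solving J·Δ = −F gives Δ = (-0.485, -1.647).
Then the next iterate is (s, t)₁ = (-0.985, -0.647).

(-0.985, -0.647)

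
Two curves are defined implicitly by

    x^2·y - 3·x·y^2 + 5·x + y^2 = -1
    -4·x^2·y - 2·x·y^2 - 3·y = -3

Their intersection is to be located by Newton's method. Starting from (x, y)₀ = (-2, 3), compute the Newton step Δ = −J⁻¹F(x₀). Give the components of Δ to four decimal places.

(0.7471, -0.8826)

At (-2, 3): F = (66.0000, -18.0000).
Jacobian J = [[2·x·y - 3·y^2 + 5, x^2 - 6·x·y + 2·y], [-8·x·y - 2·y^2, -4·x^2 - 4·x·y - 3]].
At the point, J = [[-34.0000, 46.0000], [30.0000, 5.0000]] (det J = -1550.0000).
Solving J·Δ = −F gives Δ = (0.7471, -0.8826).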